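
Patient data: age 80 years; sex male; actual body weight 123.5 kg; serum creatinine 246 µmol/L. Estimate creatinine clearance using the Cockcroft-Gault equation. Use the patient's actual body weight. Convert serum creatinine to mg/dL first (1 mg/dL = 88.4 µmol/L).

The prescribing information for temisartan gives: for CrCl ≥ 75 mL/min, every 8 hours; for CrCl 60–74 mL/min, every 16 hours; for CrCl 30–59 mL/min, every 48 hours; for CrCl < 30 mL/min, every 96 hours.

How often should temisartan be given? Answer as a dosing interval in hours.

SCr = 246 / 88.4 = 2.783 mg/dL
CrCl = (140 − 80) × 123.5 / (72 × 2.783) = 7410.0 / 200.38 ≈ 37.0 mL/min
CrCl ≈ 37 mL/min → bracket 30–59 mL/min → every 48 hours.

every 48 hours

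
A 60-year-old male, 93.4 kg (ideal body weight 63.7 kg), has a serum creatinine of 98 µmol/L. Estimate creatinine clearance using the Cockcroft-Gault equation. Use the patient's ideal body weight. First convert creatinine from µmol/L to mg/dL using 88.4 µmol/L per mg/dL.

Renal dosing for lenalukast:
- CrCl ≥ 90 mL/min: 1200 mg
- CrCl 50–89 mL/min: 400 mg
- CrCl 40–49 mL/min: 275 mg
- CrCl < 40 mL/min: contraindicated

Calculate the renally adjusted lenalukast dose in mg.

400 mg

SCr = 98 / 88.4 = 1.109 mg/dL
CrCl = (140 − 60) × 63.7 / (72 × 1.109) = 5096.0 / 79.85 ≈ 63.8 mL/min
CrCl ≈ 64 mL/min → bracket 50–89 mL/min.
Dose for this bracket: 400 mg.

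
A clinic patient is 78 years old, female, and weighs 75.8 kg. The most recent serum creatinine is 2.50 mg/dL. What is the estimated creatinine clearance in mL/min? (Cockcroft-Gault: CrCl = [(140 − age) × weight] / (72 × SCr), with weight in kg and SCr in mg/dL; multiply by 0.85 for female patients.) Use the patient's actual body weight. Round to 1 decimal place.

22.2 mL/min

CrCl = (140 − 78) × 75.8 / (72 × 2.5) × 0.85 = 4699.6 / 180.00 × 0.85 ≈ 22.2 mL/min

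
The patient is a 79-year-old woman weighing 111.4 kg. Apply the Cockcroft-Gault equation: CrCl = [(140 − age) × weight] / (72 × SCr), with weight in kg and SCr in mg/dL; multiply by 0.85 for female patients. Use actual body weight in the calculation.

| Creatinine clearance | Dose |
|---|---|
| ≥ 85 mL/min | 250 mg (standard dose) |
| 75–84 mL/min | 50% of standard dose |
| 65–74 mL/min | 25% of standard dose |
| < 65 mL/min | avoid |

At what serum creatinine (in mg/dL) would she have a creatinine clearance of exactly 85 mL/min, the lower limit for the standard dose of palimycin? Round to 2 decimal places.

0.94 mg/dL

Standard dose requires CrCl ≥ 85 mL/min.
Set (140 − 79) × 111.4 × 0.85 / (72 × SCr) = 85
SCr = (140 − 79) × 111.4 × 0.85 / (72 × 85) = 0.944 mg/dL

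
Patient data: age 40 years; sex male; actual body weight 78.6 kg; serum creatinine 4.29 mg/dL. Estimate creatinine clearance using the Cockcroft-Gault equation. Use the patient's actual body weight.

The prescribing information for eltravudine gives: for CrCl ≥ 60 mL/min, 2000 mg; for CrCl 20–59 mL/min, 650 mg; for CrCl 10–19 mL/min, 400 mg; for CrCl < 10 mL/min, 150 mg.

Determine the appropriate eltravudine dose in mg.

650 mg

CrCl = (140 − 40) × 78.6 / (72 × 4.29) = 7860.0 / 308.88 ≈ 25.4 mL/min
CrCl ≈ 25 mL/min → bracket 20–59 mL/min.
Dose for this bracket: 650 mg.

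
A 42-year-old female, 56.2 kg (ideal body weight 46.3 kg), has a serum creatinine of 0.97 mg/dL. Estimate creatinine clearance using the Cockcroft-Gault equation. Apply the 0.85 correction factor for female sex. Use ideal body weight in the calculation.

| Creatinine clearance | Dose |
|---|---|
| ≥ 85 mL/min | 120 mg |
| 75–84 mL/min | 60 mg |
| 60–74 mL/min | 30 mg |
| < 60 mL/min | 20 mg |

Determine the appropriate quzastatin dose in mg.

20 mg

CrCl = (140 − 42) × 46.3 / (72 × 0.97) × 0.85 = 4537.4 / 69.84 × 0.85 ≈ 55.2 mL/min
CrCl ≈ 55 mL/min → bracket < 60 mL/min.
Dose for this bracket: 20 mg.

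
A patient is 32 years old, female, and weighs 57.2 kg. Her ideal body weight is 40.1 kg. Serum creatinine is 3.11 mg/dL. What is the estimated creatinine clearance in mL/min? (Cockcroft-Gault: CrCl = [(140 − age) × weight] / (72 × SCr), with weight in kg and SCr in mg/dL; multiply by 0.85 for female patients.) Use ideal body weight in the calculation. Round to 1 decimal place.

16.4 mL/min

CrCl = (140 − 32) × 40.1 / (72 × 3.11) × 0.85 = 4330.8 / 223.92 × 0.85 ≈ 16.4 mL/min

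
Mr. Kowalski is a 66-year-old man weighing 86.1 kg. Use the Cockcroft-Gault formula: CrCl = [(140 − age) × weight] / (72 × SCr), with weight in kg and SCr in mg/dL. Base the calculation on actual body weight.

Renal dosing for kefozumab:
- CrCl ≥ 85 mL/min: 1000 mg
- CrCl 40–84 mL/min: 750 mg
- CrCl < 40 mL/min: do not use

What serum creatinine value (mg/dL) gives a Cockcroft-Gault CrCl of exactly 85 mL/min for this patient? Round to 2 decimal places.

Standard dose requires CrCl ≥ 85 mL/min.
Set (140 − 66) × 86.1 / (72 × SCr) = 85
SCr = (140 − 66) × 86.1 / (72 × 85) = 1.041 mg/dL

1.04 mg/dL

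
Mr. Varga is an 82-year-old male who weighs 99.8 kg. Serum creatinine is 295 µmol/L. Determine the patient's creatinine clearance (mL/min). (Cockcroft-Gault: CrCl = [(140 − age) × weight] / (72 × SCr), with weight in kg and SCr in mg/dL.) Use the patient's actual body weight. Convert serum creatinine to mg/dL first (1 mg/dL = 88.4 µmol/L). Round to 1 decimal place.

24.1 mL/min

SCr = 295 / 88.4 = 3.337 mg/dL
CrCl = (140 − 82) × 99.8 / (72 × 3.337) = 5788.4 / 240.26 ≈ 24.1 mL/min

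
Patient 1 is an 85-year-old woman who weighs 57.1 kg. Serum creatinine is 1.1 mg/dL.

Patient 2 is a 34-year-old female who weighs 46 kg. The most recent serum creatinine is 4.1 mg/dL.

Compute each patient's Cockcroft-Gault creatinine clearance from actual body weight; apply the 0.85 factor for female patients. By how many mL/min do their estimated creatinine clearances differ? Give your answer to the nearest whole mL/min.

20 mL/min

Patient 1: CrCl = (140 − 85) × 57.1 / (72 × 1.1) × 0.85 = 3140.5 / 79.20 × 0.85 ≈ 33.7 mL/min
Patient 2: CrCl = (140 − 34) × 46 / (72 × 4.1) × 0.85 = 4876.0 / 295.20 × 0.85 ≈ 14.0 mL/min
|33.7 − 14.0| = 19.7 mL/min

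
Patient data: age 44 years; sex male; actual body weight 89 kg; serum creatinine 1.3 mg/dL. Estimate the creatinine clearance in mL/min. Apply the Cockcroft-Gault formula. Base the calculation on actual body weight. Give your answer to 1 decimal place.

CrCl = (140 − 44) × 89 / (72 × 1.3) = 8544.0 / 93.60 ≈ 91.3 mL/min

91.3 mL/min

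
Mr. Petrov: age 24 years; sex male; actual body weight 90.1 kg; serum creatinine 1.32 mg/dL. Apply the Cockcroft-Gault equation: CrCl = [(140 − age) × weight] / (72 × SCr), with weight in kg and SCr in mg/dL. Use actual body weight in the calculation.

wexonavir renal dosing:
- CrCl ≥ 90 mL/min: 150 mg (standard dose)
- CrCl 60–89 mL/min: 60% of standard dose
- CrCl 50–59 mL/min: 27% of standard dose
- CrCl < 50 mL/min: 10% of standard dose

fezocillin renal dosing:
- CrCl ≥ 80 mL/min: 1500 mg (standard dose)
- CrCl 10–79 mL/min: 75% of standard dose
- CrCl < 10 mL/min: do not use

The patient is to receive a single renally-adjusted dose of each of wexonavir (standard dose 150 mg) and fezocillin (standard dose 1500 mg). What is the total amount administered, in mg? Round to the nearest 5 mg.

1650 mg

CrCl = (140 − 24) × 90.1 / (72 × 1.32) = 10451.6 / 95.04 ≈ 110.0 mL/min
CrCl ≈ 110 mL/min.
wexonavir: ≥ 90 mL/min → 100% of 150 mg = 150 mg.
fezocillin: ≥ 80 mL/min → 100% of 1500 mg = 1500 mg.
Total = 150 + 1500 = 1650 mg.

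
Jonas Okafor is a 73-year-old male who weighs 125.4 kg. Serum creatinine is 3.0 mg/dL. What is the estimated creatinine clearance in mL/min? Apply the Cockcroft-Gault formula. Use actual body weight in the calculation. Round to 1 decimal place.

38.9 mL/min

CrCl = (140 − 73) × 125.4 / (72 × 3) = 8401.8 / 216.00 ≈ 38.9 mL/min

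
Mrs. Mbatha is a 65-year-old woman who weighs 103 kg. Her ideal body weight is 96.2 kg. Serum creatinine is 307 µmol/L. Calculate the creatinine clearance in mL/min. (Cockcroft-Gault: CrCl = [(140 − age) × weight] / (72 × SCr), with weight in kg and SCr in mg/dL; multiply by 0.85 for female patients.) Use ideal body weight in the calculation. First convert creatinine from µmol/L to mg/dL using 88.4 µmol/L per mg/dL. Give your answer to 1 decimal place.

24.5 mL/min

SCr = 307 / 88.4 = 3.473 mg/dL
CrCl = (140 − 65) × 96.2 / (72 × 3.473) × 0.85 = 7215.0 / 250.06 × 0.85 ≈ 24.5 mL/min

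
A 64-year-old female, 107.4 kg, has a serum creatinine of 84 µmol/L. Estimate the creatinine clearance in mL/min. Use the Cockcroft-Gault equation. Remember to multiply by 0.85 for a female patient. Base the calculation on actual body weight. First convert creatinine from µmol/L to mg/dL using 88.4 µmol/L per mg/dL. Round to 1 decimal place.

SCr = 84 / 88.4 = 0.95 mg/dL
CrCl = (140 − 64) × 107.4 / (72 × 0.95) × 0.85 = 8162.4 / 68.40 × 0.85 ≈ 101.4 mL/min

101.4 mL/min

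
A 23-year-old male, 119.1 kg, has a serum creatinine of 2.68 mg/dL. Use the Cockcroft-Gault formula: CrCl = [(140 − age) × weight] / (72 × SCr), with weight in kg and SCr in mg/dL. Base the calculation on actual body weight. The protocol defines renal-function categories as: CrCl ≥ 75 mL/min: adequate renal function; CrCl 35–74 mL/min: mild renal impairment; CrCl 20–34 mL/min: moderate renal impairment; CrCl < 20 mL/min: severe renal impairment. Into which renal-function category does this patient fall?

mild renal impairment

CrCl = (140 − 23) × 119.1 / (72 × 2.68) = 13934.7 / 192.96 ≈ 72.2 mL/min
72 mL/min falls in the 'mild renal impairment' range.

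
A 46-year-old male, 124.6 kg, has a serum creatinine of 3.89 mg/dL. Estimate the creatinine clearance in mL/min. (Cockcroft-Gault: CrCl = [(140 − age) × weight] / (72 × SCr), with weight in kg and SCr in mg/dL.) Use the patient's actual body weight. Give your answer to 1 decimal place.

41.8 mL/min

CrCl = (140 − 46) × 124.6 / (72 × 3.89) = 11712.4 / 280.08 ≈ 41.8 mL/min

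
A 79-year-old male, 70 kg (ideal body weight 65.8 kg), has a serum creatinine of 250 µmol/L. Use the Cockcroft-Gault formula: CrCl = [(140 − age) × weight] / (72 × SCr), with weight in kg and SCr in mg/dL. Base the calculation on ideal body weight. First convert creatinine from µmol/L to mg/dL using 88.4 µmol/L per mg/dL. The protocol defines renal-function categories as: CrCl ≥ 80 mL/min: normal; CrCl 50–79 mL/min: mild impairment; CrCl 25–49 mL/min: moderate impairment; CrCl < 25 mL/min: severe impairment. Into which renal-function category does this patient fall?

severe impairment

SCr = 250 / 88.4 = 2.828 mg/dL
CrCl = (140 − 79) × 65.8 / (72 × 2.828) = 4013.8 / 203.62 ≈ 19.7 mL/min
20 mL/min falls in the 'severe impairment' range.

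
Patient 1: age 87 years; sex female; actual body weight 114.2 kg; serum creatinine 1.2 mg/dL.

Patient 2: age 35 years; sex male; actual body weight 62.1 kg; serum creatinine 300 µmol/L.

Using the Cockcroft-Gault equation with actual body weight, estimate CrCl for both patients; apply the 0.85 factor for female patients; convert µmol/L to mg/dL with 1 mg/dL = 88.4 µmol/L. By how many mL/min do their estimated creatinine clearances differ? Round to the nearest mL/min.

Patient 1: CrCl = (140 − 87) × 114.2 / (72 × 1.2) × 0.85 = 6052.6 / 86.40 × 0.85 ≈ 59.5 mL/min
Patient 2: SCr = 300 / 88.4 = 3.394 mg/dL
Patient 2: CrCl = (140 − 35) × 62.1 / (72 × 3.394) = 6520.5 / 244.37 ≈ 26.7 mL/min
|59.5 − 26.7| = 32.8 mL/min

33 mL/min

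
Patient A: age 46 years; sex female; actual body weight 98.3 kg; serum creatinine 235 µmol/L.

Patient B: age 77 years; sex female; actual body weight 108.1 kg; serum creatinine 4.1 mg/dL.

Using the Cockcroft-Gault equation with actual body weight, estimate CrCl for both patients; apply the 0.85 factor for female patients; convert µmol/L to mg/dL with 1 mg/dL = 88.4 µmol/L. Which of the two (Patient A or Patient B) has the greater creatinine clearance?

Patient A: SCr = 235 / 88.4 = 2.658 mg/dL
Patient A: CrCl = (140 − 46) × 98.3 / (72 × 2.658) × 0.85 = 9240.2 / 191.38 × 0.85 ≈ 41.0 mL/min
Patient B: CrCl = (140 − 77) × 108.1 / (72 × 4.1) × 0.85 = 6810.3 / 295.20 × 0.85 ≈ 19.6 mL/min
41.0 vs 19.6 mL/min → Patient A is higher.

Patient A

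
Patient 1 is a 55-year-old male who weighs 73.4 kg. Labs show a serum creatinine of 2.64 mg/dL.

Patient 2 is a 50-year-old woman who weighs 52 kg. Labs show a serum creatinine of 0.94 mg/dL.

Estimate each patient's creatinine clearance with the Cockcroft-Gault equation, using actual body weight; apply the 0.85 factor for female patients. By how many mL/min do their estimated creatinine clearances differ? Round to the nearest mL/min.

26 mL/min

Patient 1: CrCl = (140 − 55) × 73.4 / (72 × 2.64) = 6239.0 / 190.08 ≈ 32.8 mL/min
Patient 2: CrCl = (140 − 50) × 52 / (72 × 0.94) × 0.85 = 4680.0 / 67.68 × 0.85 ≈ 58.8 mL/min
|32.8 − 58.8| = 26.0 mL/min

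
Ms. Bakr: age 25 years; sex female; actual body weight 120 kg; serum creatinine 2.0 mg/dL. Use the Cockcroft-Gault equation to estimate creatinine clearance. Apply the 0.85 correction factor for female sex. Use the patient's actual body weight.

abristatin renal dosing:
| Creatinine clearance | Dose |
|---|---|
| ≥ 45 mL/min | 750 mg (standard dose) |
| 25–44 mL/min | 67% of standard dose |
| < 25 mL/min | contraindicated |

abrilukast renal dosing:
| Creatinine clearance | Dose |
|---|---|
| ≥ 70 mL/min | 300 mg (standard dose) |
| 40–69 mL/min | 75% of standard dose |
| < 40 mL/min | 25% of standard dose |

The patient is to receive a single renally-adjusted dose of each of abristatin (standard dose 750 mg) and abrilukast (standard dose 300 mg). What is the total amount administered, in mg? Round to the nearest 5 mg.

CrCl = (140 − 25) × 120 / (72 × 2) × 0.85 = 13800.0 / 144.00 × 0.85 ≈ 81.5 mL/min
CrCl ≈ 81 mL/min.
abristatin: ≥ 45 mL/min → 100% of 750 mg = 750 mg.
abrilukast: ≥ 70 mL/min → 100% of 300 mg = 300 mg.
Total = 750 + 300 = 1050 mg.

1050 mg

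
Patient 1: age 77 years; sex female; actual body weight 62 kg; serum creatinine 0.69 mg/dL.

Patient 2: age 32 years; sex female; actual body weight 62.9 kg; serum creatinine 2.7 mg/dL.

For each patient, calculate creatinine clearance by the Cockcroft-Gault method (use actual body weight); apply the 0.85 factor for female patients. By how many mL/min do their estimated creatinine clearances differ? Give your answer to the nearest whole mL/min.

37 mL/min

Patient 1: CrCl = (140 − 77) × 62 / (72 × 0.69) × 0.85 = 3906.0 / 49.68 × 0.85 ≈ 66.8 mL/min
Patient 2: CrCl = (140 − 32) × 62.9 / (72 × 2.7) × 0.85 = 6793.2 / 194.40 × 0.85 ≈ 29.7 mL/min
|66.8 − 29.7| = 37.1 mL/min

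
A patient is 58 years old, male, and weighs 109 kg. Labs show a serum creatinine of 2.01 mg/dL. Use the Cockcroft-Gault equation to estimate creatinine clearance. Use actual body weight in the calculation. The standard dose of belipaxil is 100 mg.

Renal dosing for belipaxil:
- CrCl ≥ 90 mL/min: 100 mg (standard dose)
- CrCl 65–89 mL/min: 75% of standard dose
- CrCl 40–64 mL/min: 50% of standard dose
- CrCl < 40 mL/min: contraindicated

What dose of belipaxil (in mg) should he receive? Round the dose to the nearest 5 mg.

CrCl = (140 − 58) × 109 / (72 × 2.01) = 8938.0 / 144.72 ≈ 61.8 mL/min
CrCl ≈ 62 mL/min → bracket 40–64 mL/min.
50% of 100 mg = 50 mg

50 mg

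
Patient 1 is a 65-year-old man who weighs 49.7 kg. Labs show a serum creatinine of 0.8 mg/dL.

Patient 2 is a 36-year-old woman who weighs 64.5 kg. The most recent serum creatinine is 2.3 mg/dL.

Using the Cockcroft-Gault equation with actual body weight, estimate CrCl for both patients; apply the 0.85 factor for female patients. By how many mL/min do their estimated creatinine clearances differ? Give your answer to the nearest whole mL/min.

30 mL/min

Patient 1: CrCl = (140 − 65) × 49.7 / (72 × 0.8) = 3727.5 / 57.60 ≈ 64.7 mL/min
Patient 2: CrCl = (140 − 36) × 64.5 / (72 × 2.3) × 0.85 = 6708.0 / 165.60 × 0.85 ≈ 34.4 mL/min
|64.7 − 34.4| = 30.3 mL/min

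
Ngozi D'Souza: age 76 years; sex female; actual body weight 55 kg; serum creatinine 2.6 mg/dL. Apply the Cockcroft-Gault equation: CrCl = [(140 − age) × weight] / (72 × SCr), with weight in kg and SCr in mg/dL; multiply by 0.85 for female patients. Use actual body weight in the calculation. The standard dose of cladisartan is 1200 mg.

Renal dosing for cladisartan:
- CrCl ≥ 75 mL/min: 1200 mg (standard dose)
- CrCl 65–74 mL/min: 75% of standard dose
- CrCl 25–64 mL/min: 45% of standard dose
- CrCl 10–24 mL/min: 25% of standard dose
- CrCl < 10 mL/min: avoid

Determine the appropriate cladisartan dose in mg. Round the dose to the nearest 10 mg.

CrCl = (140 − 76) × 55 / (72 × 2.6) × 0.85 = 3520.0 / 187.20 × 0.85 ≈ 16.0 mL/min
CrCl ≈ 16 mL/min → bracket 10–24 mL/min.
25% of 1200 mg = 300 mg

300 mg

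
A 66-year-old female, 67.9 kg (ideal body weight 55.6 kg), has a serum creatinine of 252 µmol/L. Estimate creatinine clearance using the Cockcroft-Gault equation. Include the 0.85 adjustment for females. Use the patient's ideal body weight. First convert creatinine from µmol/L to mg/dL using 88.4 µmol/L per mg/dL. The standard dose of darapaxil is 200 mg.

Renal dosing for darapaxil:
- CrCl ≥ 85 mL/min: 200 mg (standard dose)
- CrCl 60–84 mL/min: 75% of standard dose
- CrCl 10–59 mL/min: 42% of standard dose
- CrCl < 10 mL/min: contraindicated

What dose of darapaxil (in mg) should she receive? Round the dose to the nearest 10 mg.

80 mg

SCr = 252 / 88.4 = 2.851 mg/dL
CrCl = (140 − 66) × 55.6 / (72 × 2.851) × 0.85 = 4114.4 / 205.27 × 0.85 ≈ 17.0 mL/min
CrCl ≈ 17 mL/min → bracket 10–59 mL/min.
42% of 200 mg = 84 mg → 80 mg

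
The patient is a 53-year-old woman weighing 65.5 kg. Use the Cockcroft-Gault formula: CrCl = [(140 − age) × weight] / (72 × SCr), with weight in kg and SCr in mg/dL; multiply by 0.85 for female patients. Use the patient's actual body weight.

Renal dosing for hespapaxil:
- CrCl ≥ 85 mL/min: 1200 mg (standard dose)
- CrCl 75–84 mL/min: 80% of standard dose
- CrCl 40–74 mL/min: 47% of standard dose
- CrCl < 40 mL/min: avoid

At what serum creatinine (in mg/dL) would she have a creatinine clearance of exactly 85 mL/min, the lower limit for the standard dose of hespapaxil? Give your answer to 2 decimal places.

0.79 mg/dL

Standard dose requires CrCl ≥ 85 mL/min.
Set (140 − 53) × 65.5 × 0.85 / (72 × SCr) = 85
SCr = (140 − 53) × 65.5 × 0.85 / (72 × 85) = 0.791 mg/dL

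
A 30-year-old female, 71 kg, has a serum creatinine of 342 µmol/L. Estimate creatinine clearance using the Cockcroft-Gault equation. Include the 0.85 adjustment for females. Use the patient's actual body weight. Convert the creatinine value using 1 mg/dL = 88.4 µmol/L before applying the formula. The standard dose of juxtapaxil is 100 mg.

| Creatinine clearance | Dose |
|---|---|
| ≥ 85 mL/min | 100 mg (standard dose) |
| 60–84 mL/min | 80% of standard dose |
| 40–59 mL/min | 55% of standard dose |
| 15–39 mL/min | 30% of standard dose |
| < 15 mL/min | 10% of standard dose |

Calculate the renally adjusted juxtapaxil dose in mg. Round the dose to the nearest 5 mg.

SCr = 342 / 88.4 = 3.869 mg/dL
CrCl = (140 − 30) × 71 / (72 × 3.869) × 0.85 = 7810.0 / 278.57 × 0.85 ≈ 23.8 mL/min
CrCl ≈ 24 mL/min → bracket 15–39 mL/min.
30% of 100 mg = 30 mg

30 mg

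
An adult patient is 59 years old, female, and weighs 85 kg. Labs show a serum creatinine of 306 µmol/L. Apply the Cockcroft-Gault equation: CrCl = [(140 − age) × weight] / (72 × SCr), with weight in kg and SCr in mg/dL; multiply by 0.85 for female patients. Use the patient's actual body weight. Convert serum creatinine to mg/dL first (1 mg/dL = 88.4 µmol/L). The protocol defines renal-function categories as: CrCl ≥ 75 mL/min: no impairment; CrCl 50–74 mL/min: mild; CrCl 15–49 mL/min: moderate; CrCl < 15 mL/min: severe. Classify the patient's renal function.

moderate

SCr = 306 / 88.4 = 3.462 mg/dL
CrCl = (140 − 59) × 85 / (72 × 3.462) × 0.85 = 6885.0 / 249.26 × 0.85 ≈ 23.5 mL/min
23 mL/min falls in the 'moderate' range.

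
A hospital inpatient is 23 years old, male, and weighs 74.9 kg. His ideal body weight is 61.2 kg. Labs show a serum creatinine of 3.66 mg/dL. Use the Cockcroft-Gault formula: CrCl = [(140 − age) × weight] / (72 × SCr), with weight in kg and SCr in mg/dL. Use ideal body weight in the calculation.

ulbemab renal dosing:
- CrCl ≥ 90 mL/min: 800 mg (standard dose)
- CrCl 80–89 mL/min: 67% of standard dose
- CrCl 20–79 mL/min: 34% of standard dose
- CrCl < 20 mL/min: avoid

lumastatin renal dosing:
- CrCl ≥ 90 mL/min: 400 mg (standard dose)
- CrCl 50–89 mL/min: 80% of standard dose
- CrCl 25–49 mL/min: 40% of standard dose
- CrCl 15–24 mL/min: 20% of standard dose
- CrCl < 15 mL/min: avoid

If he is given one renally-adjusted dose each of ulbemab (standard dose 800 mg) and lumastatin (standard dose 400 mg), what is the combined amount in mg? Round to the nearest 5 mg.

CrCl = (140 − 23) × 61.2 / (72 × 3.66) = 7160.4 / 263.52 ≈ 27.2 mL/min
CrCl ≈ 27 mL/min.
ulbemab: 20–79 mL/min → 34% of 800 mg = 272 mg.
lumastatin: 25–49 mL/min → 40% of 400 mg = 160 mg.
Total = 272 + 160 = 432 mg.

430 mg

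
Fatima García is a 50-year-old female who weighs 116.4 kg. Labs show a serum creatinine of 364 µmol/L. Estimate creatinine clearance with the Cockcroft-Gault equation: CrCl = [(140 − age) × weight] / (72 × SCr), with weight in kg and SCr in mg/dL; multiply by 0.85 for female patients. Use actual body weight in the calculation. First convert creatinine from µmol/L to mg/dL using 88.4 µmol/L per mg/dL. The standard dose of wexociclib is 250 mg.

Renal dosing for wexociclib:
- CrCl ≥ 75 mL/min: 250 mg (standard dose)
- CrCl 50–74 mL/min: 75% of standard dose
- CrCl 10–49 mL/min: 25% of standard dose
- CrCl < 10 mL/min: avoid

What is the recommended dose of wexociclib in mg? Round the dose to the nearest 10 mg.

60 mg

SCr = 364 / 88.4 = 4.118 mg/dL
CrCl = (140 − 50) × 116.4 / (72 × 4.118) × 0.85 = 10476.0 / 296.50 × 0.85 ≈ 30.0 mL/min
CrCl ≈ 30 mL/min → bracket 10–49 mL/min.
25% of 250 mg = 62.5 mg → 60 mg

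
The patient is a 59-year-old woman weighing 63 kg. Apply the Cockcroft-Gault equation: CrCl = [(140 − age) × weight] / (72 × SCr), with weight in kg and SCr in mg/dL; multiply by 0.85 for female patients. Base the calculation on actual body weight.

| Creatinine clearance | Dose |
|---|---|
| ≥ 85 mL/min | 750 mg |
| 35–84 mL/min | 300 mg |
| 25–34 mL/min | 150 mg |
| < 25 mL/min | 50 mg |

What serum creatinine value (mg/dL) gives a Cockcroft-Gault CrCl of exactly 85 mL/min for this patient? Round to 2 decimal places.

0.71 mg/dL

Standard dose requires CrCl ≥ 85 mL/min.
Set (140 − 59) × 63 × 0.85 / (72 × SCr) = 85
SCr = (140 − 59) × 63 × 0.85 / (72 × 85) = 0.709 mg/dL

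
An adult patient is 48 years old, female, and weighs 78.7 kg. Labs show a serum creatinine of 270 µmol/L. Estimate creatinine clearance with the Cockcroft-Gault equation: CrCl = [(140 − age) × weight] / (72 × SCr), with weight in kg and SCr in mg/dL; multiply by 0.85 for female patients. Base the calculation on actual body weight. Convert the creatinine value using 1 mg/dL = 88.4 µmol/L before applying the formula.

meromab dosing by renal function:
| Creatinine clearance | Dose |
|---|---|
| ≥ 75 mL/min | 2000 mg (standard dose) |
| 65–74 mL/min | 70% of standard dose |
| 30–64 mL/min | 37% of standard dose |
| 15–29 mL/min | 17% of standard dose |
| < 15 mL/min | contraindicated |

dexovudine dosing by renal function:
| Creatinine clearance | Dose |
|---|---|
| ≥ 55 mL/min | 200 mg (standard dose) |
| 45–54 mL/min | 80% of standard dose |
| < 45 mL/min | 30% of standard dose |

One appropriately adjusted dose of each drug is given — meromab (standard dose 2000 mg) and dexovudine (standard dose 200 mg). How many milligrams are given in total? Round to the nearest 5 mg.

400 mg

SCr = 270 / 88.4 = 3.054 mg/dL
CrCl = (140 − 48) × 78.7 / (72 × 3.054) × 0.85 = 7240.4 / 219.89 × 0.85 ≈ 28.0 mL/min
CrCl ≈ 28 mL/min.
meromab: 15–29 mL/min → 17% of 2000 mg = 340 mg.
dexovudine: < 45 mL/min → 30% of 200 mg = 60 mg.
Total = 340 + 60 = 400 mg.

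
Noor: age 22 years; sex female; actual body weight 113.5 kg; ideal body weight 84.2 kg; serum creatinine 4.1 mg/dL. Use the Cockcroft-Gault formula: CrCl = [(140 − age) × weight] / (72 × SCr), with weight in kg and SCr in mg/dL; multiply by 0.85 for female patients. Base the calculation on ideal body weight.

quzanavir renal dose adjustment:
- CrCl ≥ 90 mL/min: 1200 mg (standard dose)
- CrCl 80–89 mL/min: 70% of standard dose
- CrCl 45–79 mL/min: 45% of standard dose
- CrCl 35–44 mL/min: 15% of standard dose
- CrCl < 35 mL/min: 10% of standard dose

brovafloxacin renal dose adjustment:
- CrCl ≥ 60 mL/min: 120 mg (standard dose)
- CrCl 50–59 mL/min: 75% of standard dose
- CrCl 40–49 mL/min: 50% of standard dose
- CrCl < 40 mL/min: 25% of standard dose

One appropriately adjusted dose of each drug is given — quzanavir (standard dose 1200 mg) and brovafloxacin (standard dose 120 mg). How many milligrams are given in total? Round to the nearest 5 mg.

CrCl = (140 − 22) × 84.2 / (72 × 4.1) × 0.85 = 9935.6 / 295.20 × 0.85 ≈ 28.6 mL/min
CrCl ≈ 29 mL/min.
quzanavir: < 35 mL/min → 10% of 1200 mg = 120 mg.
brovafloxacin: < 40 mL/min → 25% of 120 mg = 30 mg.
Total = 120 + 30 = 150 mg.

150 mg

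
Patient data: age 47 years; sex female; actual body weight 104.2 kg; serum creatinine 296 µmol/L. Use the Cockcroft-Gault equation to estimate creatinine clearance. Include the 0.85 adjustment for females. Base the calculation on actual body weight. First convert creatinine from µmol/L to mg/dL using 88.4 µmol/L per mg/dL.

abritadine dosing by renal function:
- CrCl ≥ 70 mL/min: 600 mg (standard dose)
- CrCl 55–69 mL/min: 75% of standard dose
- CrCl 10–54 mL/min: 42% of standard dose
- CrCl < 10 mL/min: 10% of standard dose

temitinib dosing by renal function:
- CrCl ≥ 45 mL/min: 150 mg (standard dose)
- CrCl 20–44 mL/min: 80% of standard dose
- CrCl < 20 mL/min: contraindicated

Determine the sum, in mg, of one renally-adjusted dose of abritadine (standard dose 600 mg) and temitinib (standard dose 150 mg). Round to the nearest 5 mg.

SCr = 296 / 88.4 = 3.348 mg/dL
CrCl = (140 − 47) × 104.2 / (72 × 3.348) × 0.85 = 9690.6 / 241.06 × 0.85 ≈ 34.2 mL/min
CrCl ≈ 34 mL/min.
abritadine: 10–54 mL/min → 42% of 600 mg = 252 mg.
temitinib: 20–44 mL/min → 80% of 150 mg = 120 mg.
Total = 252 + 120 = 372 mg.

370 mg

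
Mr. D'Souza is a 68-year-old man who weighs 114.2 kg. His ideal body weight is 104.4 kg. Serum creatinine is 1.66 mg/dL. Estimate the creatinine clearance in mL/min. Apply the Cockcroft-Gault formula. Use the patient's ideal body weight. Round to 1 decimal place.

CrCl = (140 − 68) × 104.4 / (72 × 1.66) = 7516.8 / 119.52 ≈ 62.9 mL/min

62.9 mL/min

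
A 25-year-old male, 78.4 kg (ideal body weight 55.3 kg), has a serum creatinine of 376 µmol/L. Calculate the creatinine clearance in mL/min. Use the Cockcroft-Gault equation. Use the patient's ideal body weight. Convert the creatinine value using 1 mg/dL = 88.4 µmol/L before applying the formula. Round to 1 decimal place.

SCr = 376 / 88.4 = 4.253 mg/dL
CrCl = (140 − 25) × 55.3 / (72 × 4.253) = 6359.5 / 306.22 ≈ 20.8 mL/min

20.8 mL/min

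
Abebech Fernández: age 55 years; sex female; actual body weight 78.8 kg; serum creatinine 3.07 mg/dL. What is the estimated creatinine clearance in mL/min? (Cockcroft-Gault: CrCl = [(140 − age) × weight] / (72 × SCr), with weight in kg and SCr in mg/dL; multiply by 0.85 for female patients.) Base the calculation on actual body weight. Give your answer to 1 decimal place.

CrCl = (140 − 55) × 78.8 / (72 × 3.07) × 0.85 = 6698.0 / 221.04 × 0.85 ≈ 25.8 mL/min

25.8 mL/min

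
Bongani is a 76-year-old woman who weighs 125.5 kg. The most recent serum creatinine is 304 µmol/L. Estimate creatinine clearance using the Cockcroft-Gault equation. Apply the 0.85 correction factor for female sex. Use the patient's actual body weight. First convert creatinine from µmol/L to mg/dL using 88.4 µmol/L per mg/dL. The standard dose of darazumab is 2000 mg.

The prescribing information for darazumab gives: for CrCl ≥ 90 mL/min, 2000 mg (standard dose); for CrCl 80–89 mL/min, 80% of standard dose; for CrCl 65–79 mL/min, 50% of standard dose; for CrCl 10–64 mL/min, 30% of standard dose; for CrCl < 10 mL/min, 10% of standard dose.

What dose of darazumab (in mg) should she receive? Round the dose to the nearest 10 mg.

600 mg

SCr = 304 / 88.4 = 3.439 mg/dL
CrCl = (140 − 76) × 125.5 / (72 × 3.439) × 0.85 = 8032.0 / 247.61 × 0.85 ≈ 27.6 mL/min
CrCl ≈ 28 mL/min → bracket 10–64 mL/min.
30% of 2000 mg = 600 mg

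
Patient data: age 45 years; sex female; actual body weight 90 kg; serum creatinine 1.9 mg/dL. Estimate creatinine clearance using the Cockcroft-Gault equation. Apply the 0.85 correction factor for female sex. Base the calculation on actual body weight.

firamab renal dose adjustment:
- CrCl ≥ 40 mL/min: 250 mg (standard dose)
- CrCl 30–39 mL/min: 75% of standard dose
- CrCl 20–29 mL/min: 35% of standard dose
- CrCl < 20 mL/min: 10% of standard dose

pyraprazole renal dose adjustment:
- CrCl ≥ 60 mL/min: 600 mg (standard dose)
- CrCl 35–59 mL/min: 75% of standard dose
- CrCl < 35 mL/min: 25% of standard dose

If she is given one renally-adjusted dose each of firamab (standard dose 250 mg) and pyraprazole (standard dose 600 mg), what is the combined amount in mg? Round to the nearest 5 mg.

700 mg

CrCl = (140 − 45) × 90 / (72 × 1.9) × 0.85 = 8550.0 / 136.80 × 0.85 ≈ 53.1 mL/min
CrCl ≈ 53 mL/min.
firamab: ≥ 40 mL/min → 100% of 250 mg = 250 mg.
pyraprazole: 35–59 mL/min → 75% of 600 mg = 450 mg.
Total = 250 + 450 = 700 mg.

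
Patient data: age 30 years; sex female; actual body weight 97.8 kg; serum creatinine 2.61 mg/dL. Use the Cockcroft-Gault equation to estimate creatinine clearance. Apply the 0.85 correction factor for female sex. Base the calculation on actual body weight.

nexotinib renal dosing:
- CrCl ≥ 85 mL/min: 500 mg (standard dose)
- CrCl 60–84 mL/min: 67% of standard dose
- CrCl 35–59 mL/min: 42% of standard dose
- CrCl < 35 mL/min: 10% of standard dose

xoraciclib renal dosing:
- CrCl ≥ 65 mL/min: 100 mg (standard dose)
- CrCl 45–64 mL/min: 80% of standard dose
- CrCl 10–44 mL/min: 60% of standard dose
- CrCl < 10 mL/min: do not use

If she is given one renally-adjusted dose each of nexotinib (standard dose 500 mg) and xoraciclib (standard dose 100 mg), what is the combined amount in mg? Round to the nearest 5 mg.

290 mg

CrCl = (140 − 30) × 97.8 / (72 × 2.61) × 0.85 = 10758.0 / 187.92 × 0.85 ≈ 48.7 mL/min
CrCl ≈ 49 mL/min.
nexotinib: 35–59 mL/min → 42% of 500 mg = 210 mg.
xoraciclib: 45–64 mL/min → 80% of 100 mg = 80 mg.
Total = 210 + 80 = 290 mg.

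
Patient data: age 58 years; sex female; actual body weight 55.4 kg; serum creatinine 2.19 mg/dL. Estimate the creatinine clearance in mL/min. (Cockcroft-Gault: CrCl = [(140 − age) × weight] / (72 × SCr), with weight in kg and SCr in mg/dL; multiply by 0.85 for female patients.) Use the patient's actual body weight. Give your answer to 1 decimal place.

24.5 mL/min

CrCl = (140 − 58) × 55.4 / (72 × 2.19) × 0.85 = 4542.8 / 157.68 × 0.85 ≈ 24.5 mL/min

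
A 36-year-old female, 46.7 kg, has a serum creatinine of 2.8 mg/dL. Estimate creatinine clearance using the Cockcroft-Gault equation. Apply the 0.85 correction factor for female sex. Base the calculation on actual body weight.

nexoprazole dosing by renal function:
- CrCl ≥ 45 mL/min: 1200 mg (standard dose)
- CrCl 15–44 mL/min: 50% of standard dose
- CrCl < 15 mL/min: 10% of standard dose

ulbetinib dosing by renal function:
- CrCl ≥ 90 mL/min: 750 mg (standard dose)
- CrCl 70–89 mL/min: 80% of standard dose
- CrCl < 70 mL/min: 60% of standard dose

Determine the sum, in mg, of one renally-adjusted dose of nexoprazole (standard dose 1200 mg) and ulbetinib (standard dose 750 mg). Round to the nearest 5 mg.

1050 mg

CrCl = (140 − 36) × 46.7 / (72 × 2.8) × 0.85 = 4856.8 / 201.60 × 0.85 ≈ 20.5 mL/min
CrCl ≈ 20 mL/min.
nexoprazole: 15–44 mL/min → 50% of 1200 mg = 600 mg.
ulbetinib: < 70 mL/min → 60% of 750 mg = 450 mg.
Total = 600 + 450 = 1050 mg.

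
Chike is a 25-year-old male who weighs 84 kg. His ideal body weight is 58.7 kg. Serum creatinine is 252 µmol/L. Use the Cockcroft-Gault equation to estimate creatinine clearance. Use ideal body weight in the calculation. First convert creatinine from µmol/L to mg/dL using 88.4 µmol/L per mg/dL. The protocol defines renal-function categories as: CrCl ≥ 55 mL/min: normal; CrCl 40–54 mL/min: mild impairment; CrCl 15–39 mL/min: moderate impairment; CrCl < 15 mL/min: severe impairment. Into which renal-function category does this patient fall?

SCr = 252 / 88.4 = 2.851 mg/dL
CrCl = (140 − 25) × 58.7 / (72 × 2.851) = 6750.5 / 205.27 ≈ 32.9 mL/min
33 mL/min falls in the 'moderate impairment' range.

moderate impairment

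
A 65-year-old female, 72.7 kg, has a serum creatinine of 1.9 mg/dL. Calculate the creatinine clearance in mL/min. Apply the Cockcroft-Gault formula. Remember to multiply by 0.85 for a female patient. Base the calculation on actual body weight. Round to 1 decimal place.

CrCl = (140 − 65) × 72.7 / (72 × 1.9) × 0.85 = 5452.5 / 136.80 × 0.85 ≈ 33.9 mL/min

33.9 mL/min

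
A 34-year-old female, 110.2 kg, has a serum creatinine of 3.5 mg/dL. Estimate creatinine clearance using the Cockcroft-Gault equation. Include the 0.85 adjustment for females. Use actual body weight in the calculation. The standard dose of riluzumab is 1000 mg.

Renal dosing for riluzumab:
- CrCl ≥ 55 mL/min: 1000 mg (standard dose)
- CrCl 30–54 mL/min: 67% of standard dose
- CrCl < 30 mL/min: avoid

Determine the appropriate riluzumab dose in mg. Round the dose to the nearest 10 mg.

CrCl = (140 − 34) × 110.2 / (72 × 3.5) × 0.85 = 11681.2 / 252.00 × 0.85 ≈ 39.4 mL/min
CrCl ≈ 39 mL/min → bracket 30–54 mL/min.
67% of 1000 mg = 670 mg

670 mg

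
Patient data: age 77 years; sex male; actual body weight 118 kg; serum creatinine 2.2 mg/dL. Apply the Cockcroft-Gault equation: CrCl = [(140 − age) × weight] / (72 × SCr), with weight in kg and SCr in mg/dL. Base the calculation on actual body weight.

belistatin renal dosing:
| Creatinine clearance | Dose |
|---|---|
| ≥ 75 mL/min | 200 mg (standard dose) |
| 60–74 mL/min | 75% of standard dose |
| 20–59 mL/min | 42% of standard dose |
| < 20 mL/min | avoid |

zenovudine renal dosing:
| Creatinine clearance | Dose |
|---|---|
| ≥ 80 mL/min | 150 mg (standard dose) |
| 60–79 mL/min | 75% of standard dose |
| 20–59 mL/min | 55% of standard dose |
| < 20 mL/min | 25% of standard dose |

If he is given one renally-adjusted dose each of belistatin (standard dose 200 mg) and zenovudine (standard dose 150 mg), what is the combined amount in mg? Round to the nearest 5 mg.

CrCl = (140 − 77) × 118 / (72 × 2.2) = 7434.0 / 158.40 ≈ 46.9 mL/min
CrCl ≈ 47 mL/min.
belistatin: 20–59 mL/min → 42% of 200 mg = 84 mg.
zenovudine: 20–59 mL/min → 55% of 150 mg = 82.5 mg.
Total = 84 + 82.5 = 166.5 mg.

165 mg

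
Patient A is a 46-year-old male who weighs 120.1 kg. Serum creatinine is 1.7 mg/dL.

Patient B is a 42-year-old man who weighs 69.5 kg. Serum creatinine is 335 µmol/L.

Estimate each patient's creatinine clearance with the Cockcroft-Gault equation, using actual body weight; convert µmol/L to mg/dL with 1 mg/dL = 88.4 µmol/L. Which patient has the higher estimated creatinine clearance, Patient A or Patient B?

Patient A: CrCl = (140 − 46) × 120.1 / (72 × 1.7) = 11289.4 / 122.40 ≈ 92.2 mL/min
Patient B: SCr = 335 / 88.4 = 3.79 mg/dL
Patient B: CrCl = (140 − 42) × 69.5 / (72 × 3.79) = 6811.0 / 272.88 ≈ 25.0 mL/min
92.2 vs 25.0 mL/min → Patient A is higher.

Patient A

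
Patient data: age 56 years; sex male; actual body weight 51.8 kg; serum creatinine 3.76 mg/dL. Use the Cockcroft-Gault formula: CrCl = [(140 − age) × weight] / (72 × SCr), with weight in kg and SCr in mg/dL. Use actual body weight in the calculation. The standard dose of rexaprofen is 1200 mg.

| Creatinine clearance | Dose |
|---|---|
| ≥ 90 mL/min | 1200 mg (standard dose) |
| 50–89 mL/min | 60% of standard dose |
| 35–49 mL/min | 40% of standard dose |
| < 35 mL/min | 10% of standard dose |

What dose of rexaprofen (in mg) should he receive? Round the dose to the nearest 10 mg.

120 mg

CrCl = (140 − 56) × 51.8 / (72 × 3.76) = 4351.2 / 270.72 ≈ 16.1 mL/min
CrCl ≈ 16 mL/min → bracket < 35 mL/min.
10% of 1200 mg = 120 mg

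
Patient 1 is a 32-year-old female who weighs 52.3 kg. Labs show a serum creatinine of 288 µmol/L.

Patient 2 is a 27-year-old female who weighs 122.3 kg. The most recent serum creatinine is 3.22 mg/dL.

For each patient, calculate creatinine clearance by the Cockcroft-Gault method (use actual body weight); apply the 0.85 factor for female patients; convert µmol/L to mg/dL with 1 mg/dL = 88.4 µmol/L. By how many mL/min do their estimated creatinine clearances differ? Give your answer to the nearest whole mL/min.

30 mL/min

Patient 1: SCr = 288 / 88.4 = 3.258 mg/dL
Patient 1: CrCl = (140 − 32) × 52.3 / (72 × 3.258) × 0.85 = 5648.4 / 234.58 × 0.85 ≈ 20.5 mL/min
Patient 2: CrCl = (140 − 27) × 122.3 / (72 × 3.22) × 0.85 = 13819.9 / 231.84 × 0.85 ≈ 50.7 mL/min
|20.5 − 50.7| = 30.2 mL/min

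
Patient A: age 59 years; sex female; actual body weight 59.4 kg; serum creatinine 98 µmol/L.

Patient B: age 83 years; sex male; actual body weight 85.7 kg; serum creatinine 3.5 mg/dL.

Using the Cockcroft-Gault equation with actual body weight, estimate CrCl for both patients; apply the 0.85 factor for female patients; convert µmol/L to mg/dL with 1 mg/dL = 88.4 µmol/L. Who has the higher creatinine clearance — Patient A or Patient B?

Patient A: SCr = 98 / 88.4 = 1.109 mg/dL
Patient A: CrCl = (140 − 59) × 59.4 / (72 × 1.109) × 0.85 = 4811.4 / 79.85 × 0.85 ≈ 51.2 mL/min
Patient B: CrCl = (140 − 83) × 85.7 / (72 × 3.5) = 4884.9 / 252.00 ≈ 19.4 mL/min
51.2 vs 19.4 mL/min → Patient A is higher.

Patient A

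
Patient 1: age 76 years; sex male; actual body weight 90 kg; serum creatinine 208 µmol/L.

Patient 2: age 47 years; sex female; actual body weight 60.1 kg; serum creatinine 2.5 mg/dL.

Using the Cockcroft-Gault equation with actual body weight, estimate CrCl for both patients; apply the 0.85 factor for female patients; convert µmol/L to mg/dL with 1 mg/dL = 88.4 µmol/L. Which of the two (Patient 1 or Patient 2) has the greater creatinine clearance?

Patient 1

Patient 1: SCr = 208 / 88.4 = 2.353 mg/dL
Patient 1: CrCl = (140 − 76) × 90 / (72 × 2.353) = 5760.0 / 169.42 ≈ 34.0 mL/min
Patient 2: CrCl = (140 − 47) × 60.1 / (72 × 2.5) × 0.85 = 5589.3 / 180.00 × 0.85 ≈ 26.4 mL/min
34.0 vs 26.4 mL/min → Patient 1 is higher.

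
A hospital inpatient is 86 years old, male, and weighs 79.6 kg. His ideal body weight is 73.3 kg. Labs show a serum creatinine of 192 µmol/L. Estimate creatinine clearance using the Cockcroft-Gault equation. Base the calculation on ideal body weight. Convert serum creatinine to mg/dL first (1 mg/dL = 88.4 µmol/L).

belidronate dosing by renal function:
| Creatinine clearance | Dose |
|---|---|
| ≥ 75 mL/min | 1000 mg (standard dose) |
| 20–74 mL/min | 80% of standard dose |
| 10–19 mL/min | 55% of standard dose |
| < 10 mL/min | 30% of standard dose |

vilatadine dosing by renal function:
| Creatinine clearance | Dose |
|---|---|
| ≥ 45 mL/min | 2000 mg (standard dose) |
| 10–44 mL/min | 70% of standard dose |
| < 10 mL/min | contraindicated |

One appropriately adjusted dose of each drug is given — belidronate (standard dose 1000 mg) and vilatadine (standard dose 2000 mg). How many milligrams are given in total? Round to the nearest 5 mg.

SCr = 192 / 88.4 = 2.172 mg/dL
CrCl = (140 − 86) × 73.3 / (72 × 2.172) = 3958.2 / 156.38 ≈ 25.3 mL/min
CrCl ≈ 25 mL/min.
belidronate: 20–74 mL/min → 80% of 1000 mg = 800 mg.
vilatadine: 10–44 mL/min → 70% of 2000 mg = 1400 mg.
Total = 800 + 1400 = 2200 mg.

2200 mg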